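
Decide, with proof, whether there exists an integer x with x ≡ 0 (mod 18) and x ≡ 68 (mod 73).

Since 18 and 73 share no common factor, CRT says the pair of congruences has a solution (unique mod 1314).
Write x = 0 + 18t and require 0 + 18t ≡ 68 (mod 73), i.e. 18t ≡ 68 (mod 73).
To invert 18 modulo 73: 73 = 4·18 + 1, 18 = 18·1 + 0, and unwinding, 1 = 73 − 4·18. Thus 18⁻¹ ≡ -4 ≡ 69 (mod 73).
Therefore t ≡ 69·68 = 4692 ≡ 20 (mod 73).
With t = 20: x = 0 + 18·20 = 360.
Check: 360 mod 18 = 0, 360 mod 73 = 68. ✓

x = 360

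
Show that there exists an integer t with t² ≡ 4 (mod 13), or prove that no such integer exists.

t = 11

t = 11 works: 11² = 121, and 121 − 4 = 117 = 9·13.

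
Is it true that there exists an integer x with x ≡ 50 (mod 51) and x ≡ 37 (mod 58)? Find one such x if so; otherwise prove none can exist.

gcd(51, 58) = 1, so the Chinese Remainder Theorem guarantees exactly one residue class mod 2958 satisfying both.
Write x = 50 + 51t and require 50 + 51t ≡ 37 (mod 58), i.e. 51t ≡ 45 (mod 58).
Note 51·33 = 1683 ≡ 1 (mod 58) (as 1683 − 1 = 29·58), so 51⁻¹ ≡ 33.
Multiplying by 33: t ≡ 33·45 = 1485 ≡ 35 (mod 58).
With t = 35: x = 50 + 51·35 = 1835.
Check: 1835 mod 51 = 50, 1835 mod 58 = 37. ✓

x = 1835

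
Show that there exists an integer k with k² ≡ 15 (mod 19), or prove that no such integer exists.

No such integer exists.

Computing k² mod 19 for k = 0, 1, …, 9 (enough, by the symmetry k ↦ 19 − k) gives 0, 1, 4, 9, 16, 6, 17, 11, 7, 5.
The set of squares mod 19 is therefore {0, 1, 4, 5, 6, 7, 9, 11, 16, 17}, which does not contain 15.
Hence no integer k has k² ≡ 15 (mod 19).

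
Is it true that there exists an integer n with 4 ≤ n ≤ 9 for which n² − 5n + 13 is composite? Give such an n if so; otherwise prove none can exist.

At n = 9: 9² − 5·9 + 13 = 49 = 7·7, which is composite.

n = 9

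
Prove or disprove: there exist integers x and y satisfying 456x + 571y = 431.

x = 175, y = -139

456 and 571 are coprime, so 456x + 571y ranges over all of ℤ.
Run the Euclidean algorithm on 571 and 456: 571 = 1·456 + 115, 456 = 3·115 + 111, 115 = 1·111 + 4, 111 = 27·4 + 3, 4 = 1·3 + 1, 3 = 3·1 + 0.
Working back up the chain: 1 = 4 − 1·3 = 4 − (111 − 27·4) = −111 + 28·4 = −111 + 28·(115 − 1·111) = 28·115 − 29·111 = 28·115 − 29·(456 − 3·115) = −29·456 + 115·115 = −29·456 + 115·(571 − 1·456) = 115·571 − 144·456. So 456·(-144) + 571·115 = 1.
Times 431: 456·(-62064) + 571·49565 = 431, so (-62064, 49565) solves it.
Adding 109·571 to x and subtracting 109·456 from y gives the tidier solution (175, -139).
Indeed 456·175 + 571·(-139) = 79800 − 79369 = 431.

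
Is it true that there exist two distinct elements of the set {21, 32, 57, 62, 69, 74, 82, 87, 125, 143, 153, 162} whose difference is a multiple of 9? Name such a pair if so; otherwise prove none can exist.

21 and 57 are such a pair.

Both 21 and 57 leave remainder 3 on division by 9; their difference 36 = 4·9 is a multiple of 9.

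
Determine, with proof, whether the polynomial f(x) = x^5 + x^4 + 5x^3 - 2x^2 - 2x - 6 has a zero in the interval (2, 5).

No.

f(2) = 70 and f(5) = 4309, both positive, so a sign-change argument is unavailable; we show f keeps this sign on the whole interval.
Substitute x = 2 + u, where 0 < u < 3 on the interval. Expanding, f(2 + u) = u^5 + 11u^4 + 53u^3 + 132u^2 + 162u + 70.
The nonzero coefficients here are all positive, so for u > 0 every term is positive (or zero), and the constant term 70 is strictly positive.
Therefore f(x) > 0 throughout (2, 5), and f has no zero there.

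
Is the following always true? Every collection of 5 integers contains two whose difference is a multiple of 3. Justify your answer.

Each integer lies in one of the 3 residue classes modulo 3.
Since 5 > 3, two of the 5 integers must share a residue class by the pigeonhole principle; call them a and b.
Equal remainders mean a − b ≡ 0 (mod 3), so 3 divides their difference.

Yes.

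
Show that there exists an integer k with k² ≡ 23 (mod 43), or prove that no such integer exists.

k = 25

k = 25 works: 25² = 625, and 625 − 23 = 602 = 14·43.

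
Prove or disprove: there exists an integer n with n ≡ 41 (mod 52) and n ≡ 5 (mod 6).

n = 41

The moduli are not coprime: gcd(52, 6) = 2. Compatibility requires 2 ∣ (5 − 41) = -36, which holds, so solutions exist.
In fact n = 41 itself already satisfies 41 mod 6 = 5.
Check: 41 mod 52 = 41, 41 mod 6 = 5. ✓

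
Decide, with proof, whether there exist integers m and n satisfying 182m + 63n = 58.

There are no such integers.

gcd(182, 63) = 7, so every integer of the form 182m + 63n is a multiple of 7.
But 58 is not a multiple of 7 (it leaves remainder 2).
Therefore 182m + 63n = 58 has no solution in integers.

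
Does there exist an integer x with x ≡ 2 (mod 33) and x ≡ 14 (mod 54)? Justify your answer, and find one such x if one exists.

The moduli are not coprime: gcd(33, 54) = 3. Compatibility requires 3 ∣ (14 − 2) = 12, which holds, so solutions exist.
List candidates x ≡ 2 (mod 33): 2, 35, 68. Modulo 54 these are 2, 35, 14; 68 gives 14 as required.
Check: 68 mod 33 = 2, 68 mod 54 = 14. ✓

x = 68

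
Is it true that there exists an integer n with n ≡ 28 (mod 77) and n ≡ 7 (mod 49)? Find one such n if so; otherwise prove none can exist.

n = 105

The moduli are not coprime: gcd(77, 49) = 7. Compatibility requires 7 ∣ (7 − 28) = -21, which holds, so solutions exist.
The integers ≡ 28 (mod 77) are 28, 105, …; their remainders mod 49 are 28, 7, so n = 105 is the first that is ≡ 7 (mod 49).
Indeed 105 ≡ 28 (mod 77) and 105 ≡ 7 (mod 49).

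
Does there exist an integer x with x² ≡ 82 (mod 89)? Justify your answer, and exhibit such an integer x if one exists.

No such integer exists.

89 is prime, so by Euler's criterion 82 is a square mod 89 iff 82^((89−1)/2) = 82^44 ≡ 1 (mod 89).
Squaring successively (mod 89): 82^2 = 6724 ≡ 49; 82^4 ≡ 49² = 2401 ≡ 87; 82^8 ≡ 87² = 7569 ≡ 4; 82^16 ≡ 4² = 16 ≡ 16; 82^32 ≡ 16² = 256 ≡ 78.
Since 44 = 32 + 8 + 4, 82^44 ≡ 78 · 4 · 87; multiplying out mod 89: 78·4 = 312 ≡ 45, then 45·87 = 3915 ≡ 88. Thus 82^44 ≡ 88 ≡ −1 (mod 89).
The value −1 means 82 is a non-residue modulo 89, so x² ≡ 82 (mod 89) is impossible.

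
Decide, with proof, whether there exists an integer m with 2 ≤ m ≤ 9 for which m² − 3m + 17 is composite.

At m = 4: 4² − 3·4 + 17 = 21 = 3·7, which is composite.

m = 4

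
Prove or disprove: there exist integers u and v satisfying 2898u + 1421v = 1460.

No, no such integers exist.

Both 2898 and 1421 are divisible by gcd(2898, 1421) = 7, hence so is any combination 2898u + 1421v.
But 1460 = 7·208 + 4, so 7 ∤ 1460.
Therefore 2898u + 1421v = 1460 has no solution in integers.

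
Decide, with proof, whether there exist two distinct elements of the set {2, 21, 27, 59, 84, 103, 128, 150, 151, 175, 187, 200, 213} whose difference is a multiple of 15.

Two integers differ by a multiple of 15 exactly when they have the same residue mod 15. The residues are 2↦2, 21↦6, 27↦12, 59↦14, 84↦9, 103↦13, 128↦8, 150↦0, 151↦1, 175↦10, 187↦7, 200↦5, 213↦3.
All 13 residues are distinct, so no two elements differ by a multiple of 15.

No such pair exists.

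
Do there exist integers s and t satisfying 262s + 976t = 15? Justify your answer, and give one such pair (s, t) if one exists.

gcd(262, 976) = 2, so every integer of the form 262s + 976t is a multiple of 2.
But 15 = 2·7 + 1, so 2 ∤ 15.
So the equation is unsolvable over ℤ.

No such integers exist.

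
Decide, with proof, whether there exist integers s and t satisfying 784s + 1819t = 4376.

Since gcd(784, 1819) = 1, every integer is an integer combination of 784 and 1819.
Dividing repeatedly: 1819 = 2·784 + 251, 784 = 3·251 + 31, 251 = 8·31 + 3, 31 = 10·3 + 1, 3 = 3·1 + 0.
Back-substituting, 1 = 31 − 10·3 = 31 − 10·(251 − 8·31) = −10·251 + 81·31 = −10·251 + 81·(784 − 3·251) = 81·784 − 253·251 = 81·784 − 253·(1819 − 2·784) = −253·1819 + 587·784; that is, 784·587 + 1819·(-253) = 1.
Times 4376: 784·2568712 + 1819·(-1107128) = 4376, so (2568712, -1107128) solves it.
Shifting by a multiple of (1819, −784) keeps it a solution: s = 2568712 − 1412·1819 = 284, t = -1107128 + 1412·784 = -120.
Check: 784·284 + 1819·(-120) = 222656 − 218280 = 4376. ✓

s = 284, t = -120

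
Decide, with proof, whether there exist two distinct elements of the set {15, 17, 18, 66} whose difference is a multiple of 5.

Reduce each element modulo 5: 15↦0, 17↦2, 18↦3, 66↦1.
These 4 residues are pairwise different, hence no difference of two elements is divisible by 5.

There is no such pair.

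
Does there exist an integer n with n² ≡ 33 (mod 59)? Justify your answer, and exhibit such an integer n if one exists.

59 is prime, so by Euler's criterion 33 is a square mod 59 iff 33^((59−1)/2) = 33^29 ≡ 1 (mod 59).
Repeated squaring mod 59: 33^2 = 1089 ≡ 27; 33^4 ≡ 27² = 729 ≡ 21; 33^8 ≡ 21² = 441 ≡ 28; 33^16 ≡ 28² = 784 ≡ 17.
Since 29 = 16 + 8 + 4 + 1, 33^29 ≡ 17 · 28 · 21 · 33; multiplying out mod 59: 17·28 = 476 ≡ 4, then 4·21 = 84 ≡ 25, then 25·33 = 825 ≡ 58. Thus 33^29 ≡ 58 ≡ −1 (mod 59).
By Euler's criterion 33 is a quadratic non-residue mod 59: no n satisfies n² ≡ 33 (mod 59).

There is no such integer.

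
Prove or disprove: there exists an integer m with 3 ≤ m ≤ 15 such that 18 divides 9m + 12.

No, no such integer m in that range exists.

For m = 3, 4, …, 15 the values of 9m + 12 modulo 18 are 3, 12, 3, 12, 3, 12, 3, 12, 3, 12, 3, 12, 3 respectively.
None is 0, so 18 never divides 9m + 12 on this range.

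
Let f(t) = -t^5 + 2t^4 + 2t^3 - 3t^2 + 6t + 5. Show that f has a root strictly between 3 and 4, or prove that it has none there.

The endpoint values f(3) = -31 and f(4) = -403 are both negative. Claim: f(t) < 0 for every t in (3, 4).
Shift to the endpoint 3: with t = 3 + u (0 < u < 1), one computes f(3 + u) = -u^5 - 13u^4 - 64u^3 - 147u^2 - 147u - 31.
All 6 nonzero coefficients of this polynomial in u are negative; hence for u > 0 the value is a sum of negative terms (the constant -31 among them).
Therefore f(t) < 0 throughout (3, 4), and f has no zero there.

No such root exists.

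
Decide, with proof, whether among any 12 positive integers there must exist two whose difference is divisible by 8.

Yes.

Partition the integers by their residue mod 8; there are 8 classes.
With 12 integers and only 8 classes, the pigeonhole principle forces two of them, say a and b, into the same class.
Then a ≡ b (mod 8), i.e. 8 ∣ (a − b).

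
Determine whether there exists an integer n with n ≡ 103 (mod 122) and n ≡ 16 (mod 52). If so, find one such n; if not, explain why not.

No, no such integer exists.

gcd(122, 52) = 2. If n ≡ 103 (mod 122) and n ≡ 16 (mod 52), then n ≡ 103 (mod 2) and n ≡ 16 (mod 2).
However 103 ≡ 1 and 16 ≡ 0 (mod 2), and 1 ≠ 0.
Hence the system has no solution.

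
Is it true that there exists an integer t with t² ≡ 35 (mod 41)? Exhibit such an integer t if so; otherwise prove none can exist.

No such integer exists.

41 is prime, so by Euler's criterion 35 is a square mod 41 iff 35^((41−1)/2) = 35^20 ≡ 1 (mod 41).
Squaring successively (mod 41): 35^2 = 1225 ≡ 36; 35^4 ≡ 36² = 1296 ≡ 25; 35^8 ≡ 25² = 625 ≡ 10; 35^16 ≡ 10² = 100 ≡ 18.
Since 20 = 16 + 4, 35^20 ≡ 18 · 25; multiplying out mod 41: 18·25 = 450 ≡ 40. Thus 35^20 ≡ 40 ≡ −1 (mod 41).
By Euler's criterion 35 is a quadratic non-residue mod 41: no t satisfies t² ≡ 35 (mod 41).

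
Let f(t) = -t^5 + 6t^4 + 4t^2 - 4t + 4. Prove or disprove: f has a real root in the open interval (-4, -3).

The endpoint values f(-4) = 2644 and f(-3) = 781 are both positive. Claim: f(t) > 0 for every t in (-4, -3).
Substitute t = -3 − u, where 0 < u < 1 on the interval. Expanding, f(-3 − u) = u^5 + 21u^4 + 162u^3 + 598u^2 + 1081u + 781.
The nonzero coefficients here are all positive, so for u > 0 every term is positive (or zero), and the constant term 781 is strictly positive.
Therefore f(t) > 0 throughout (-4, -3), and f has no zero there.

f has no root in that interval.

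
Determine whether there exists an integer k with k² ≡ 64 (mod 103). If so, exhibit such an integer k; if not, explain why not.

k = 95 works: 95² = 9025, and 9025 − 64 = 8961 = 87·103.

k = 95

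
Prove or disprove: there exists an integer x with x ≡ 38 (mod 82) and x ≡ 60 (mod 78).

The moduli are not coprime: gcd(82, 78) = 2. Compatibility requires 2 ∣ (60 − 38) = 22, which holds, so solutions exist.
Put x = 38 + 82t, so we need 82t ≡ 22 (mod 78), equivalently (divide by 2) 41t ≡ 11 (mod 39).
41 ≡ 2 (mod 39), so this reads 2t ≡ 11 (mod 39). Since 2·20 = 40 = 1·39 + 1, the inverse of 2 mod 39 is 20.
Multiplying by 20: t ≡ 20·11 = 220 ≡ 25 (mod 39).
Then x = 38 + 82·25 = 2088.
Check: 2088 mod 82 = 38, 2088 mod 78 = 60. ✓

x = 2088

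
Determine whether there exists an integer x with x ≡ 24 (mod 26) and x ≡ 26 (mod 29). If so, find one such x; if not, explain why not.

Since 26 and 29 share no common factor, CRT says the pair of congruences has a solution (unique mod 754).
Write x = 24 + 26t and require 24 + 26t ≡ 26 (mod 29), i.e. 26t ≡ 2 (mod 29).
Invert 26 mod 29 by the Euclidean algorithm: 29 = 1·26 + 3, 26 = 8·3 + 2, 3 = 1·2 + 1, 2 = 2·1 + 0; back-substituting, 1 = 3 − 1·2 = 3 − (26 − 8·3) = −26 + 9·3 = −26 + 9·(29 − 1·26) = 9·29 − 10·26. Hence 26·(-10) ≡ 1, so 26⁻¹ ≡ -10 ≡ 19 (mod 29).
Therefore t ≡ 19·2 = 38 ≡ 9 (mod 29).
With t = 9: x = 24 + 26·9 = 258.
Indeed 258 ≡ 24 (mod 26) and 258 ≡ 26 (mod 29).

x = 258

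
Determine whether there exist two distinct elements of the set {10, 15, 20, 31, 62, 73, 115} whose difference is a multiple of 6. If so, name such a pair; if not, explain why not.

20 and 62 are such a pair.

20 mod 6 = 2 and 62 mod 6 = 2, so 62 − 20 = 42 = 7·6.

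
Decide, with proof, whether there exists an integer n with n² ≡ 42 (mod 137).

No such integer exists.

Apply Euler's criterion with the prime 137: 42 is a quadratic residue iff 42^68 ≡ 1 (mod 137), and a non-residue iff it is ≡ −1.
Squaring successively (mod 137): 42^2 = 1764 ≡ 120; 42^4 ≡ 120² = 14400 ≡ 15; 42^8 ≡ 15² = 225 ≡ 88; 42^16 ≡ 88² = 7744 ≡ 72; 42^32 ≡ 72² = 5184 ≡ 115; 42^64 ≡ 115² = 13225 ≡ 73.
Since 68 = 64 + 4, 42^68 ≡ 73 · 15; multiplying out mod 137: 73·15 = 1095 ≡ 136. Thus 42^68 ≡ 136 ≡ −1 (mod 137).
By Euler's criterion 42 is a quadratic non-residue mod 137: no n satisfies n² ≡ 42 (mod 137).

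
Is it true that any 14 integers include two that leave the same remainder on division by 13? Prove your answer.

Yes.

Each integer lies in one of the 13 residue classes modulo 13.
Placing 14 integers into 13 classes, some class receives at least two — say a and b.
That is, a and b leave the same remainder on division by 13, as claimed.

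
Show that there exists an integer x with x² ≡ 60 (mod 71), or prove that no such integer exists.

Take x = 42. Then 42² = 1764 = 24·71 + 60, so 42² ≡ 60 (mod 71).

x = 42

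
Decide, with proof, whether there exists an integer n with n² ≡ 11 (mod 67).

No such integer exists.

67 is prime, so by Euler's criterion 11 is a square mod 67 iff 11^((67−1)/2) = 11^33 ≡ 1 (mod 67).
Repeated squaring mod 67: 11^2 = 121 ≡ 54; 11^4 ≡ 54² = 2916 ≡ 35; 11^8 ≡ 35² = 1225 ≡ 19; 11^16 ≡ 19² = 361 ≡ 26; 11^32 ≡ 26² = 676 ≡ 6.
Since 33 = 32 + 1, 11^33 ≡ 6 · 11; multiplying out mod 67: 6·11 = 66 ≡ 66. Thus 11^33 ≡ 66 ≡ −1 (mod 67).
By Euler's criterion 11 is a quadratic non-residue mod 67: no n satisfies n² ≡ 11 (mod 67).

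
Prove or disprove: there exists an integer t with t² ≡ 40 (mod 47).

Apply Euler's criterion with the prime 47: 40 is a quadratic residue iff 40^23 ≡ 1 (mod 47), and a non-residue iff it is ≡ −1.
Repeated squaring mod 47: 40^2 = 1600 ≡ 2; 40^4 ≡ 2² = 4 ≡ 4; 40^8 ≡ 4² = 16 ≡ 16; 40^16 ≡ 16² = 256 ≡ 21.
Since 23 = 16 + 4 + 2 + 1, 40^23 ≡ 21 · 4 · 2 · 40; multiplying out mod 47: 21·4 = 84 ≡ 37, then 37·2 = 74 ≡ 27, then 27·40 = 1080 ≡ 46. Thus 40^23 ≡ 46 ≡ −1 (mod 47).
By Euler's criterion 40 is a quadratic non-residue mod 47: no t satisfies t² ≡ 40 (mod 47).

There is no such integer.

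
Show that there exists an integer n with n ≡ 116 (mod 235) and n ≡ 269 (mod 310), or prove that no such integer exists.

There is no such integer.

gcd(235, 310) = 5. If n ≡ 116 (mod 235) and n ≡ 269 (mod 310), then n ≡ 116 (mod 5) and n ≡ 269 (mod 5).
However 116 ≡ 1 and 269 ≡ 4 (mod 5), and 1 ≠ 4.
Hence the system has no solution.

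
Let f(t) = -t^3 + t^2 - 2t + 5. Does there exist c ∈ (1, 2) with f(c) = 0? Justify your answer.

f(1) = 3 and f(2) = -3, which have opposite signs.
f is continuous everywhere (it is a polynomial), in particular on [1, 2].
So by the Intermediate Value Theorem there is a c strictly between 1 and 2 with f(c) = 0.

Yes, f has a root in the interval.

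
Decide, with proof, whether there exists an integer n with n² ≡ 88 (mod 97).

n = 31

n = 31 works: 31² = 961, and 961 − 88 = 873 = 9·97.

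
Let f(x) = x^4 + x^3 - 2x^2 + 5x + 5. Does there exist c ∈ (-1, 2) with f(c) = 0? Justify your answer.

f(-1) = -2 and f(2) = 31, which have opposite signs.
Since f is a polynomial it is continuous on [-1, 2].
So by the Intermediate Value Theorem there is a c strictly between -1 and 2 with f(c) = 0.

Yes, f has a root in the interval.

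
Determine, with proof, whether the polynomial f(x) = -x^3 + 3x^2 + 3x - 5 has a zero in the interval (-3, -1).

f(-3) = 40 and f(-1) = -4, which have opposite signs.
f is continuous everywhere (it is a polynomial), in particular on [-3, -1].
By the Intermediate Value Theorem, f takes the value 0 somewhere in the open interval.

Yes, f has a root in the interval.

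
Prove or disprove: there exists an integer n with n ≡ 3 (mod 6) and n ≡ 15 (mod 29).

n = 15

Since 6 and 29 share no common factor, CRT says the pair of congruences has a solution (unique mod 174).
Any solution of the first congruence is n = 3 + 6t; substituting into the second, 6t ≡ 15 − 3 ≡ 12 (mod 29).
To invert 6 modulo 29: 29 = 4·6 + 5, 6 = 1·5 + 1, 5 = 5·1 + 0, and unwinding, 1 = 6 − 1·5 = 6 − (29 − 4·6) = −29 + 5·6. Thus 6⁻¹ ≡ 5 (mod 29).
Therefore t ≡ 5·12 = 60 ≡ 2 (mod 29).
Taking t = 2 gives n = 3 + 6·2 = 15.
Verify: 15 = 2·6 + 3 and 15 = 0·29 + 15. ✓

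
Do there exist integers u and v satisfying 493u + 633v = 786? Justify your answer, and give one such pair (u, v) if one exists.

u = 546, v = -424

493 and 633 are coprime, so 493u + 633v ranges over all of ℤ.
Dividing repeatedly: 633 = 1·493 + 140, 493 = 3·140 + 73, 140 = 1·73 + 67, 73 = 1·67 + 6, 67 = 11·6 + 1, 6 = 6·1 + 0.
Back-substituting, 1 = 67 − 11·6 = 67 − 11·(73 − 1·67) = −11·73 + 12·67 = −11·73 + 12·(140 − 1·73) = 12·140 − 23·73 = 12·140 − 23·(493 − 3·140) = −23·493 + 81·140 = −23·493 + 81·(633 − 1·493) = 81·633 − 104·493; that is, 493·(-104) + 633·81 = 1.
Times 786: 493·(-81744) + 633·63666 = 786, so (-81744, 63666) solves it.
Adding 130·633 to u and subtracting 130·493 from v gives the tidier solution (546, -424).
Check: 493·546 + 633·(-424) = 269178 − 268392 = 786. ✓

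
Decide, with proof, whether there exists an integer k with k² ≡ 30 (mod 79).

Apply Euler's criterion with the prime 79: 30 is a quadratic residue iff 30^39 ≡ 1 (mod 79), and a non-residue iff it is ≡ −1.
Squaring successively (mod 79): 30^2 = 900 ≡ 31; 30^4 ≡ 31² = 961 ≡ 13; 30^8 ≡ 13² = 169 ≡ 11; 30^16 ≡ 11² = 121 ≡ 42; 30^32 ≡ 42² = 1764 ≡ 26.
Since 39 = 32 + 4 + 2 + 1, 30^39 ≡ 26 · 13 · 31 · 30; multiplying out mod 79: 26·13 = 338 ≡ 22, then 22·31 = 682 ≡ 50, then 50·30 = 1500 ≡ 78. Thus 30^39 ≡ 78 ≡ −1 (mod 79).
The value −1 means 30 is a non-residue modulo 79, so k² ≡ 30 (mod 79) is impossible.

There is no such integer.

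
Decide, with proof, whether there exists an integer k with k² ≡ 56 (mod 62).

k = 36

k = 36 works: 36² = 1296, and 1296 − 56 = 1240 = 20·62.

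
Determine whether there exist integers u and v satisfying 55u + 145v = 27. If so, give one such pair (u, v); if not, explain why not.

There are no such integers.

Both 55 and 145 are divisible by gcd(55, 145) = 5, hence so is any combination 55u + 145v.
However 27 leaves remainder 2 on division by 5.
Therefore 55u + 145v = 27 has no solution in integers.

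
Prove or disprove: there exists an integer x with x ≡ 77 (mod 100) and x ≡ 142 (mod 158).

There is no such integer.

gcd(100, 158) = 2. If x ≡ 77 (mod 100) and x ≡ 142 (mod 158), then x ≡ 77 (mod 2) and x ≡ 142 (mod 2).
However 77 ≡ 1 and 142 ≡ 0 (mod 2), and 1 ≠ 0.
Hence the system has no solution.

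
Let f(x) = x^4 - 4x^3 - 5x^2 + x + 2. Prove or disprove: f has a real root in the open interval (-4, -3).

No.

f(-4) = 430 and f(-3) = 143, both positive, so a sign-change argument is unavailable; we show f keeps this sign on the whole interval.
Shift to the endpoint -3: with x = -3 − u (0 < u < 1), one computes f(-3 − u) = u^4 + 16u^3 + 85u^2 + 185u + 143.
All 5 nonzero coefficients of this polynomial in u are positive; hence for u > 0 the value is a sum of positive terms (the constant 143 among them).
So f is strictly positive on (-4, -3); no root exists in the interval.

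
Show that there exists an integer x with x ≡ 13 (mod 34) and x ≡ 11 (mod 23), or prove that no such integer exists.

x = 149

gcd(34, 23) = 1, so the Chinese Remainder Theorem guarantees exactly one residue class mod 782 satisfying both.
Any solution of the first congruence is x = 13 + 34t; substituting into the second, 34t ≡ 11 − 13 ≡ 21 (mod 23).
34 ≡ 11 (mod 23), so this reads 11t ≡ 21 (mod 23). Note 11·21 = 231 ≡ 1 (mod 23) (as 231 − 1 = 10·23), so 11⁻¹ ≡ 21.
Therefore t ≡ 21·21 = 441 ≡ 4 (mod 23).
With t = 4: x = 13 + 34·4 = 149.
Verify: 149 = 4·34 + 13 and 149 = 6·23 + 11. ✓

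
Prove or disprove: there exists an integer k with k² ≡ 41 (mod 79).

There is no such integer.

Apply Euler's criterion with the prime 79: 41 is a quadratic residue iff 41^39 ≡ 1 (mod 79), and a non-residue iff it is ≡ −1.
Repeated squaring mod 79: 41^2 = 1681 ≡ 22; 41^4 ≡ 22² = 484 ≡ 10; 41^8 ≡ 10² = 100 ≡ 21; 41^16 ≡ 21² = 441 ≡ 46; 41^32 ≡ 46² = 2116 ≡ 62.
Since 39 = 32 + 4 + 2 + 1, 41^39 ≡ 62 · 10 · 22 · 41; multiplying out mod 79: 62·10 = 620 ≡ 67, then 67·22 = 1474 ≡ 52, then 52·41 = 2132 ≡ 78. Thus 41^39 ≡ 78 ≡ −1 (mod 79).
By Euler's criterion 41 is a quadratic non-residue mod 79: no k satisfies k² ≡ 41 (mod 79).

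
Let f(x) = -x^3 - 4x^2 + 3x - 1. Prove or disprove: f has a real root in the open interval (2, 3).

f(2) = -19 and f(3) = -55, both negative, so a sign-change argument is unavailable; we show f keeps this sign on the whole interval.
Shift to the endpoint 2: with x = 2 + u (0 < u < 1), one computes f(2 + u) = -u^3 - 10u^2 - 25u - 19.
The nonzero coefficients here are all negative, so for u > 0 every term is negative (or zero), and the constant term -19 is strictly negative.
So f is strictly negative on (2, 3); no root exists in the interval.

No such root exists.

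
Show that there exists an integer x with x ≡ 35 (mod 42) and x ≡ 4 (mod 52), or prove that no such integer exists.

No, no such integer exists.

gcd(42, 52) = 2. If x ≡ 35 (mod 42) and x ≡ 4 (mod 52), then x ≡ 35 (mod 2) and x ≡ 4 (mod 2).
But 35 mod 2 = 1 while 4 mod 2 = 0, a contradiction.
Therefore no such x exists.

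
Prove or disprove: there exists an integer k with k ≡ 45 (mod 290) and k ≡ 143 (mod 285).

Reduce both congruences modulo 5, which divides 290 and 285: they say k ≡ 45 (mod 5) and k ≡ 143 (mod 5).
These are incompatible: 45 − 143 = -98 is not divisible by 5.
So no integer satisfies both congruences.

No, no such integer exists.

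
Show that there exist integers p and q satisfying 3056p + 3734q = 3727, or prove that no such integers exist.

gcd(3056, 3734) = 2, so every integer of the form 3056p + 3734q is a multiple of 2.
But 3727 = 2·1863 + 1, so 2 ∤ 3727.
So the equation is unsolvable over ℤ.

No such integers exist.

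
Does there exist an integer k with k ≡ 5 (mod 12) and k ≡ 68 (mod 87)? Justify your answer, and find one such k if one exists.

k = 329

gcd(12, 87) = 3. A simultaneous solution exists iff 5 ≡ 68 (mod 3); here 5 mod 3 = 2 = 68 mod 3, so it does.
Write k = 5 + 12t. Then 12t ≡ 68 − 5 ≡ 63 (mod 87); dividing through by 3 gives 4t ≡ 21 (mod 29).
Invert 4 mod 29 by the Euclidean algorithm: 29 = 7·4 + 1, 4 = 4·1 + 0; back-substituting, 1 = 29 − 7·4. Hence 4·(-7) ≡ 1, so 4⁻¹ ≡ -7 ≡ 22 (mod 29).
Therefore t ≡ 22·21 = 462 ≡ 27 (mod 29).
Then k = 5 + 12·27 = 329.
Check: 329 mod 12 = 5, 329 mod 87 = 68. ✓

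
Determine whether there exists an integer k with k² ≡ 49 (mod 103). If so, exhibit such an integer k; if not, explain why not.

k = 96

Take k = 96. Then 96² = 9216 = 89·103 + 49, so 96² ≡ 49 (mod 103).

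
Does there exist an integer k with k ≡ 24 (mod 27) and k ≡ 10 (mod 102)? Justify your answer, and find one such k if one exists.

Both moduli are multiples of 3 = gcd(27, 102), so any solution would satisfy k ≡ 24 and k ≡ 10 modulo 3 simultaneously.
But 24 mod 3 = 0 while 10 mod 3 = 1, a contradiction.
So no integer satisfies both congruences.

There is no such integer.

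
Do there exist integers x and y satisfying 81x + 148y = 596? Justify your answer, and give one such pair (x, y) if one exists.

81 and 148 are coprime, so 81x + 148y ranges over all of ℤ.
Euclidean algorithm: 148 = 1·81 + 67, 81 = 1·67 + 14, 67 = 4·14 + 11, 14 = 1·11 + 3, 11 = 3·3 + 2, 3 = 1·2 + 1, 2 = 2·1 + 0.
Back-substituting, 1 = 3 − 1·2 = 3 − (11 − 3·3) = −11 + 4·3 = −11 + 4·(14 − 1·11) = 4·14 − 5·11 = 4·14 − 5·(67 − 4·14) = −5·67 + 24·14 = −5·67 + 24·(81 − 1·67) = 24·81 − 29·67 = 24·81 − 29·(148 − 1·81) = −29·148 + 53·81; that is, 81·53 + 148·(-29) = 1.
Times 596: 81·31588 + 148·(-17284) = 596, so (31588, -17284) solves it.
Subtracting 213·148 from x and adding 213·81 to y gives the tidier solution (64, -31).
Check: 81·64 + 148·(-31) = 5184 − 4588 = 596. ✓

x = 64, y = -31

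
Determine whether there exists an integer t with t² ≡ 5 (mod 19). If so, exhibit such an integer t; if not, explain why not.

Take t = 10. Then 10² = 100 = 5·19 + 5, so 10² ≡ 5 (mod 19).

t = 10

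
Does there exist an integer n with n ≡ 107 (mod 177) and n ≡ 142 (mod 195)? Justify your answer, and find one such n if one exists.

There is no such integer.

Reduce both congruences modulo 3, which divides 177 and 195: they say n ≡ 107 (mod 3) and n ≡ 142 (mod 3).
These are incompatible: 107 − 142 = -35 is not divisible by 3.
Therefore no such n exists.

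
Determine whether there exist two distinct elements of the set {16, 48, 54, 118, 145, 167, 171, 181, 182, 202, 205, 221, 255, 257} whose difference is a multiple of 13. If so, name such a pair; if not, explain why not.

54 and 145 are such a pair.

Both 54 and 145 leave remainder 2 on division by 13; their difference 91 = 7·13 is a multiple of 13.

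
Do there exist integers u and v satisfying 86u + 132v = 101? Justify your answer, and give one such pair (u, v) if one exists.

Any value of 86u + 132v is a multiple of gcd(86, 132) = 2.
But 101 is not a multiple of 2 (it leaves remainder 1).
Therefore 86u + 132v = 101 has no solution in integers.

No such integers exist.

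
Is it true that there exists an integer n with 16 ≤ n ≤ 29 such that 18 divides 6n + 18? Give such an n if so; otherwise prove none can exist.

n = 18

Try n = 18: 6·18 + 18 = 126 = 7·18, which is divisible by 18.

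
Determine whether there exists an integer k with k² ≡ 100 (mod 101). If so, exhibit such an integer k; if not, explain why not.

Take k = 10. Then 10² = 100, and since 0 ≤ 100 < 101 this is already reduced: 10² ≡ 100 (mod 101).

k = 10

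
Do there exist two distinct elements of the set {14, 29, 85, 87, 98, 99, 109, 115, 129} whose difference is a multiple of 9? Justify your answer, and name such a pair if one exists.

Residues mod 9: 14↦5, 29↦2, 85↦4, 87↦6, 98↦8, 99↦0, 109↦1, 115↦7, 129↦3.
These 9 residues are pairwise different, hence no difference of two elements is divisible by 9.

No such pair exists.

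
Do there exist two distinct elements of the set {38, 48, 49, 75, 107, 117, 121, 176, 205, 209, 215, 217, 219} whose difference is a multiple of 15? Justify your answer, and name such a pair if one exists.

Residues mod 15: 38↦8, 48↦3, 49↦4, 75↦0, 107↦2, 117↦12, 121↦1, 176↦11, 205↦10, 209↦14, 215↦5, 217↦7, 219↦9.
All 13 residues are distinct, so no two elements differ by a multiple of 15.

No, no such pair exists.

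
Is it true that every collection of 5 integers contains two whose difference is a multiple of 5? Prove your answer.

No, the set {5, 6, 7, 8, 9} is a counterexample.

Consider the 5 integers 5, 6, …, 9. They lie in distinct residue classes modulo 5, since 5 ≤ 5.
No two share a residue, so no pair has difference divisible by 5; the claim fails for this set.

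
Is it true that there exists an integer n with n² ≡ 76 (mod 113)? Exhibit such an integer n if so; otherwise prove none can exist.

Apply Euler's criterion with the prime 113: 76 is a quadratic residue iff 76^56 ≡ 1 (mod 113), and a non-residue iff it is ≡ −1.
Repeated squaring mod 113: 76^2 = 5776 ≡ 13; 76^4 ≡ 13² = 169 ≡ 56; 76^8 ≡ 56² = 3136 ≡ 85; 76^16 ≡ 85² = 7225 ≡ 106; 76^32 ≡ 106² = 11236 ≡ 49.
Since 56 = 32 + 16 + 8, 76^56 ≡ 49 · 106 · 85; multiplying out mod 113: 49·106 = 5194 ≡ 109, then 109·85 = 9265 ≡ 112. Thus 76^56 ≡ 112 ≡ −1 (mod 113).
By Euler's criterion 76 is a quadratic non-residue mod 113: no n satisfies n² ≡ 76 (mod 113).

No such integer exists.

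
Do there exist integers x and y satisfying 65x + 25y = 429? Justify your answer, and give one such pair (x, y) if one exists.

No, no such integers exist.

Both 65 and 25 are divisible by gcd(65, 25) = 5, hence so is any combination 65x + 25y.
However 429 leaves remainder 4 on division by 5.
Hence no integers x, y satisfy the equation.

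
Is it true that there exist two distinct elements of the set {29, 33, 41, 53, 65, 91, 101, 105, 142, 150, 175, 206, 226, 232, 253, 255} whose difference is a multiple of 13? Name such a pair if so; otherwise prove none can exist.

33 and 150 are such a pair.

33 mod 13 = 7 and 150 mod 13 = 7, so 150 − 33 = 117 = 9·13.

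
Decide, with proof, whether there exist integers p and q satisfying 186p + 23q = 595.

p = 10, q = -55

Since gcd(186, 23) = 1, every integer is an integer combination of 186 and 23.
Euclidean algorithm: 186 = 8·23 + 2, 23 = 11·2 + 1, 2 = 2·1 + 0.
Unwinding: 1 = 23 − 11·2 = 23 − 11·(186 − 8·23) = −11·186 + 89·23, i.e. 186·(-11) + 23·89 = 1.
Times 595: 186·(-6545) + 23·52955 = 595, so (-6545, 52955) solves it.
The general solution is p = -6545 + 23k, q = 52955 − 186k; taking k = 285 gives the smaller pair p = 10, q = -55.
Check: 186·10 + 23·(-55) = 1860 − 1265 = 595. ✓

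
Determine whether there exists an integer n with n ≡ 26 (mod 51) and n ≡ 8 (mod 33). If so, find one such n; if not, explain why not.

n = 536

The moduli are not coprime: gcd(51, 33) = 3. Compatibility requires 3 ∣ (8 − 26) = -18, which holds, so solutions exist.
Put n = 26 + 51t, so we need 51t ≡ 15 (mod 33), equivalently (divide by 3) 17t ≡ 5 (mod 11).
17 ≡ 6 (mod 11), so this reads 6t ≡ 5 (mod 11). Note 6·2 = 12 ≡ 1 (mod 11) (as 12 − 1 = 1·11), so 6⁻¹ ≡ 2.
Multiplying by 2: t ≡ 2·5 = 10 (mod 11).
Then n = 26 + 51·10 = 536.
Indeed 536 ≡ 26 (mod 51) and 536 ≡ 8 (mod 33).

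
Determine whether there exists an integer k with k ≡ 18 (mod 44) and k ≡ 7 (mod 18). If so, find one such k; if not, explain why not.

Reduce both congruences modulo 2, which divides 44 and 18: they say k ≡ 18 (mod 2) and k ≡ 7 (mod 2).
These are incompatible: 18 − 7 = 11 is not divisible by 2.
Hence the system has no solution.

No such integer exists.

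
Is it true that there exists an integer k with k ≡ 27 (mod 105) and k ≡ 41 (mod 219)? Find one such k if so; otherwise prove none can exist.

There is no such integer.

Both moduli are multiples of 3 = gcd(105, 219), so any solution would satisfy k ≡ 27 and k ≡ 41 modulo 3 simultaneously.
However 27 ≡ 0 and 41 ≡ 2 (mod 3), and 0 ≠ 2.
So no integer satisfies both congruences.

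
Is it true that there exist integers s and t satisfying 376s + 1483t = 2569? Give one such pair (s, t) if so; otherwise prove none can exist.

Since gcd(376, 1483) = 1, every integer is an integer combination of 376 and 1483.
Euclidean algorithm: 1483 = 3·376 + 355, 376 = 1·355 + 21, 355 = 16·21 + 19, 21 = 1·19 + 2, 19 = 9·2 + 1, 2 = 2·1 + 0.
Back-substituting, 1 = 19 − 9·2 = 19 − 9·(21 − 1·19) = −9·21 + 10·19 = −9·21 + 10·(355 − 16·21) = 10·355 − 169·21 = 10·355 − 169·(376 − 1·355) = −169·376 + 179·355 = −169·376 + 179·(1483 − 3·376) = 179·1483 − 706·376; that is, 376·(-706) + 1483·179 = 1.
Multiplying through by 2569: s = (-706)·2569 = -1813714, t = 179·2569 = 459851 is a solution.
Shifting by a multiple of (1483, −376) keeps it a solution: s = -1813714 + 1224·1483 = 1478, t = 459851 − 1224·376 = -373.
Check: 376·1478 + 1483·(-373) = 555728 − 553159 = 2569. ✓

s = 1478, t = -373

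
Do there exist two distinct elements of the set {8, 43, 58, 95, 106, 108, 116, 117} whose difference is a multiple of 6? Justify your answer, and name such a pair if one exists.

8 and 116 are such a pair.

Both 8 and 116 leave remainder 2 on division by 6; their difference 108 = 18·6 is a multiple of 6.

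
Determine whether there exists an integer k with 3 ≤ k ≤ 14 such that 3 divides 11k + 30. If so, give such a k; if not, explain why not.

Try k = 3: 11·3 + 30 = 63 = 21·3, which is divisible by 3.

k = 3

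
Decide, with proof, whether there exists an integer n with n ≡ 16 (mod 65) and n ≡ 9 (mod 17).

Since 65 and 17 share no common factor, CRT says the pair of congruences has a solution (unique mod 1105).
Any solution of the first congruence is n = 16 + 65t; substituting into the second, 65t ≡ 9 − 16 ≡ 10 (mod 17).
65 ≡ 14 (mod 17), so this reads 14t ≡ 10 (mod 17). Since 14·11 = 154 = 9·17 + 1, the inverse of 14 mod 17 is 11.
Multiplying by 11: t ≡ 11·10 = 110 ≡ 8 (mod 17).
Taking t = 8 gives n = 16 + 65·8 = 536.
Verify: 536 = 8·65 + 16 and 536 = 31·17 + 9. ✓

n = 536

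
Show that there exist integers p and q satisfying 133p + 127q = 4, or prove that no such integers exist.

133 and 127 are coprime, so 133p + 127q ranges over all of ℤ.
Euclidean algorithm: 133 = 1·127 + 6, 127 = 21·6 + 1, 6 = 6·1 + 0.
Back-substituting, 1 = 127 − 21·6 = 127 − 21·(133 − 1·127) = −21·133 + 22·127; that is, 133·(-21) + 127·22 = 1.
Times 4: 133·(-84) + 127·88 = 4, so (-84, 88) solves it.
Adding 1·127 to p and subtracting 1·133 from q gives the tidier solution (43, -45).
Check: 133·43 + 127·(-45) = 5719 − 5715 = 4. ✓

p = 43, q = -45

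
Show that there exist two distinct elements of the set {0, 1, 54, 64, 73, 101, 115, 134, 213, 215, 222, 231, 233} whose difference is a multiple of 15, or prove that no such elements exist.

No, no such pair exists.

Residues mod 15: 0↦0, 1↦1, 54↦9, 64↦4, 73↦13, 101↦11, 115↦10, 134↦14, 213↦3, 215↦5, 222↦12, 231↦6, 233↦8.
All 13 residues are distinct, so no two elements differ by a multiple of 15.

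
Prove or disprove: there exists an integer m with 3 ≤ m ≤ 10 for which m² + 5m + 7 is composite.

m = 9

At m = 9: 9² + 5·9 + 7 = 133 = 7·19, which is composite.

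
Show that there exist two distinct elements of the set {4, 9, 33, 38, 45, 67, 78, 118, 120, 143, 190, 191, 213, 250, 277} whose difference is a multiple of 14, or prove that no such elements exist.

Yes: 9 and 191.

9 mod 14 = 9 and 191 mod 14 = 9, so 191 − 9 = 182 = 13·14.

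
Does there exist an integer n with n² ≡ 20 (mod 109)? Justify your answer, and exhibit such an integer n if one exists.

n = 42

n = 42 works: 42² = 1764, and 1764 − 20 = 1744 = 16·109.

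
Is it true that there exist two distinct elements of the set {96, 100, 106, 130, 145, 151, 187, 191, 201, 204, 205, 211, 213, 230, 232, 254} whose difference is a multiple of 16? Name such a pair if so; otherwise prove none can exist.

Reduce each element modulo 16: 96↦0, 100↦4, 106↦10, 130↦2, 145↦1, 151↦7, 187↦11, 191↦15, 201↦9, 204↦12, 205↦13, 211↦3, 213↦5, 230↦6, 232↦8, 254↦14.
These 16 residues are pairwise different, hence no difference of two elements is divisible by 16.

There is no such pair.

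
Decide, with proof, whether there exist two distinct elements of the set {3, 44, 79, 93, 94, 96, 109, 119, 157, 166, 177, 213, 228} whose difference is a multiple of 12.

Yes: 93 and 177.

Both 93 and 177 leave remainder 9 on division by 12; their difference 84 = 7·12 is a multiple of 12.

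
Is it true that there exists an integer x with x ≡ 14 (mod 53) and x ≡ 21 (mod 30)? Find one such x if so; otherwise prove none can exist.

x = 1551

Since 53 and 30 share no common factor, CRT says the pair of congruences has a solution (unique mod 1590).
Write x = 14 + 53t and require 14 + 53t ≡ 21 (mod 30), i.e. 53t ≡ 7 (mod 30).
53 ≡ 23 (mod 30), so this reads 23t ≡ 7 (mod 30). To invert 23 modulo 30: 30 = 1·23 + 7, 23 = 3·7 + 2, 7 = 3·2 + 1, 2 = 2·1 + 0, and unwinding, 1 = 7 − 3·2 = 7 − 3·(23 − 3·7) = −3·23 + 10·7 = −3·23 + 10·(30 − 1·23) = 10·30 − 13·23. Thus 23⁻¹ ≡ -13 ≡ 17 (mod 30).
Multiplying by 17: t ≡ 17·7 = 119 ≡ 29 (mod 30).
With t = 29: x = 14 + 53·29 = 1551.
Indeed 1551 ≡ 14 (mod 53) and 1551 ≡ 21 (mod 30).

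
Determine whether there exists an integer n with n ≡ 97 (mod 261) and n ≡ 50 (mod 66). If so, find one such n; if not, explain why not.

Reduce both congruences modulo 3, which divides 261 and 66: they say n ≡ 97 (mod 3) and n ≡ 50 (mod 3).
However 97 ≡ 1 and 50 ≡ 2 (mod 3), and 1 ≠ 2.
Hence the system has no solution.

There is no such integer.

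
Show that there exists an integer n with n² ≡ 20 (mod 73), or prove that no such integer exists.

There is no such integer.

Apply Euler's criterion with the prime 73: 20 is a quadratic residue iff 20^36 ≡ 1 (mod 73), and a non-residue iff it is ≡ −1.
Repeated squaring mod 73: 20^2 = 400 ≡ 35; 20^4 ≡ 35² = 1225 ≡ 57; 20^8 ≡ 57² = 3249 ≡ 37; 20^16 ≡ 37² = 1369 ≡ 55; 20^32 ≡ 55² = 3025 ≡ 32.
Since 36 = 32 + 4, 20^36 ≡ 32 · 57; multiplying out mod 73: 32·57 = 1824 ≡ 72. Thus 20^36 ≡ 72 ≡ −1 (mod 73).
By Euler's criterion 20 is a quadratic non-residue mod 73: no n satisfies n² ≡ 20 (mod 73).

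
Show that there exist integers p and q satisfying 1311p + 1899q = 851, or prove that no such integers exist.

There are no such integers.

Any value of 1311p + 1899q is a multiple of gcd(1311, 1899) = 3.
However 851 leaves remainder 2 on division by 3.
Therefore 1311p + 1899q = 851 has no solution in integers.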